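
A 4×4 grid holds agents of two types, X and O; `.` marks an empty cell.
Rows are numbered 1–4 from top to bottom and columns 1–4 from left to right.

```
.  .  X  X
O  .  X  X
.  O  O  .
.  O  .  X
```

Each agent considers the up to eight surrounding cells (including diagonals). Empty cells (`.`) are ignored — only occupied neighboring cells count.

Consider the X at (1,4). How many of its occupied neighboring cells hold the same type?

3

Occupied neighbors of (1,4): (1,3)=X, (2,3)=X, (2,4)=X.
Same type (X): 3 of 3.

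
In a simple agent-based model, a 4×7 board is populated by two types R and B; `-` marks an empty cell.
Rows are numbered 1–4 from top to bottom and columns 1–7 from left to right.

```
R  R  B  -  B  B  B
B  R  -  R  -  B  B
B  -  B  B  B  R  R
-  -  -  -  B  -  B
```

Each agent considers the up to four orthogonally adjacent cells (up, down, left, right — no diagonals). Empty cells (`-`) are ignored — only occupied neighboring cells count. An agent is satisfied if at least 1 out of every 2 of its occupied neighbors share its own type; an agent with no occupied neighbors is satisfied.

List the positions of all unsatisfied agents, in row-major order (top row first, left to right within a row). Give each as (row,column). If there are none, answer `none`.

Row 1: (1,1)R 1/2 ✓ · (1,2)R 2/3 ✓ · (1,3)B 0/1 ✗ · (1,5)B 1/1 ✓ · (1,6)B 3/3 ✓ · (1,7)B 2/2 ✓
Row 2: (2,1)B 1/3 ✗ · (2,2)R 1/2 ✓ · (2,4)R 0/1 ✗ · (2,6)B 2/3 ✓ · (2,7)B 2/3 ✓
Row 3: (3,1)B 1/1 ✓ · (3,3)B 1/1 ✓ · (3,4)B 2/3 ✓ · (3,5)B 2/3 ✓ · (3,6)R 1/3 ✗ · (3,7)R 1/3 ✗
Row 4: (4,5)B 1/1 ✓ · (4,7)B 0/1 ✗

(1,3), (2,1), (2,4), (3,6), (3,7), (4,7)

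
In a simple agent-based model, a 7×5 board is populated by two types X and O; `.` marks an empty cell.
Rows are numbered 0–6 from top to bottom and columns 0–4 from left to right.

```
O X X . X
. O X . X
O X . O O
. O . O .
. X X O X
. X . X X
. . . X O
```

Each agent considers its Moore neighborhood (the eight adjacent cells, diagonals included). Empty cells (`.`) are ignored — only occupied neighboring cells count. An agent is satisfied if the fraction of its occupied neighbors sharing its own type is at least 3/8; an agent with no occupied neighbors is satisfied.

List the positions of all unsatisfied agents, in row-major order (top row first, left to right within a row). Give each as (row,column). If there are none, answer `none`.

(0,0)O 1/2 ✓
(0,1)X 2/4 ✓
(0,2)X 2/3 ✓
(0,4)X 1/1 ✓
(1,1)O 2/6 ✗
(1,2)X 3/5 ✓
(1,4)X 1/3 ✗
(2,0)O 2/3 ✓
(2,1)X 1/4 ✗
(2,3)O 2/4 ✓
(2,4)O 2/3 ✓
(3,1)O 1/4 ✗
(3,3)O 3/5 ✓
(4,1)X 2/3 ✓
(4,2)X 3/6 ✓
(4,3)O 1/5 ✗
(4,4)X 2/4 ✓
(5,1)X 2/2 ✓
(5,3)X 4/6 ✓
(5,4)X 3/5 ✓
(6,3)X 2/3 ✓
(6,4)O 0/3 ✗

(1,1), (1,4), (2,1), (3,1), (4,3), (6,4)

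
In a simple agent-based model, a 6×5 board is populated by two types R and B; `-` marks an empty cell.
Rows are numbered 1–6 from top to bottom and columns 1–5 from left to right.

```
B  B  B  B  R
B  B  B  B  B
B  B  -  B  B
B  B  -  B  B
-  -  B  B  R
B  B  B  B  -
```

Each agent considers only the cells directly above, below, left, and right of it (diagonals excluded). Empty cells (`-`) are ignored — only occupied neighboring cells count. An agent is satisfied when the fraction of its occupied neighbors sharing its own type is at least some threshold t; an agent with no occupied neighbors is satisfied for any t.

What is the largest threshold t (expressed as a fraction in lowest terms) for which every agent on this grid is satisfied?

0/1

Row 1: (1,1)B 2/2 · (1,2)B 3/3 · (1,3)B 3/3 · (1,4)B 2/3 · (1,5)R 0/2
Row 2: (2,1)B 3/3 · (2,2)B 4/4 · (2,3)B 3/3 · (2,4)B 4/4 · (2,5)B 2/3
Row 3: (3,1)B 3/3 · (3,2)B 3/3 · (3,4)B 3/3 · (3,5)B 3/3
Row 4: (4,1)B 2/2 · (4,2)B 2/2 · (4,4)B 3/3 · (4,5)B 2/3
Row 5: (5,3)B 2/2 · (5,4)B 3/4 · (5,5)R 0/2
Row 6: (6,1)B 1/1 · (6,2)B 2/2 · (6,3)B 3/3 · (6,4)B 2/2
The smallest same-type fraction is 0/2 at (1,5), which reduces to 0/1. Any threshold above that leaves this agent unsatisfied.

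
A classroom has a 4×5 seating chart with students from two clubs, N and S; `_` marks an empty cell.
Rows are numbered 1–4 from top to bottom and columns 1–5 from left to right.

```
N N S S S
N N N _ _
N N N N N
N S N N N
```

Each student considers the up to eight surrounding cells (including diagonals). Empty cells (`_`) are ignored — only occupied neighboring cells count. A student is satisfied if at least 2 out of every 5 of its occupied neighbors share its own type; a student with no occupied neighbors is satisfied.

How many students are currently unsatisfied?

2

Row 1: (1,1)N 3/3 ok · (1,2)N 4/5 ok · (1,3)S 1/4 unhappy · (1,4)S 2/3 ok · (1,5)S 1/1 ok
Row 2: (2,1)N 5/5 ok · (2,2)N 7/8 ok · (2,3)N 5/7 ok
Row 3: (3,1)N 4/5 ok · (3,2)N 7/8 ok · (3,3)N 6/7 ok · (3,4)N 6/6 ok · (3,5)N 3/3 ok
Row 4: (4,1)N 2/3 ok · (4,2)S 0/5 unhappy · (4,3)N 4/5 ok · (4,4)N 5/5 ok · (4,5)N 3/3 ok
Unsatisfied: (1,3), (4,2) — 2 in total.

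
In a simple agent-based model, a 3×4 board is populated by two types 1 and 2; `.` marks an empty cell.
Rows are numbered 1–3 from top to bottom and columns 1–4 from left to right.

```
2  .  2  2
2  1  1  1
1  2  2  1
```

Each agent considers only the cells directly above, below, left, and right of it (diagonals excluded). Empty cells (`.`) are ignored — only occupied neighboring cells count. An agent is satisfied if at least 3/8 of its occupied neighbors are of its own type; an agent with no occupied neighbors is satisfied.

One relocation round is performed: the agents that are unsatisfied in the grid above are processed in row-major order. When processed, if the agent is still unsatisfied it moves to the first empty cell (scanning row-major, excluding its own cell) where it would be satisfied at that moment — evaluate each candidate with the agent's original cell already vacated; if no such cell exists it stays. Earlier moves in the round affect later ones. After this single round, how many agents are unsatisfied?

Initially unsatisfied (in order): (2,1), (2,2), (3,1), (3,2), (3,3).
  (2,1) → (1,2).
  (2,2) → (2,1).
  (3,1): now satisfied by earlier moves; stays.
  (3,2): now satisfied by earlier moves; stays.
  (3,3) → (2,2).
Resulting grid:
2 2 2 2
1 2 1 1
1 2 . 1
Unsatisfied now: (2,1), (2,3).

2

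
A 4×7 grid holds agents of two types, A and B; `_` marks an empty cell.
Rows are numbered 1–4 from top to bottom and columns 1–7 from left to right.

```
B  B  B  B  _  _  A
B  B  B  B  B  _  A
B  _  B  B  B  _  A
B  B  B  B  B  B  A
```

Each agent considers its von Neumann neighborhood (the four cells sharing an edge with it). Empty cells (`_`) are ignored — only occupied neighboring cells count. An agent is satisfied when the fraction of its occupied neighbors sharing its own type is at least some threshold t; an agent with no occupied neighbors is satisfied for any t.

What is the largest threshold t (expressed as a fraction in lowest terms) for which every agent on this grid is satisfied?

1/2

Row 1: (1,1)B 2/2 · (1,2)B 3/3 · (1,3)B 3/3 · (1,4)B 2/2 · (1,7)A 1/1
Row 2: (2,1)B 3/3 · (2,2)B 3/3 · (2,3)B 4/4 · (2,4)B 4/4 · (2,5)B 2/2 · (2,7)A 2/2
Row 3: (3,1)B 2/2 · (3,3)B 3/3 · (3,4)B 4/4 · (3,5)B 3/3 · (3,7)A 2/2
Row 4: (4,1)B 2/2 · (4,2)B 2/2 · (4,3)B 3/3 · (4,4)B 3/3 · (4,5)B 3/3 · (4,6)B 1/2 · (4,7)A 1/2
The smallest same-type fraction is 1/2 at (4,6), which reduces to 1/2. Any threshold above that leaves this agent unsatisfied.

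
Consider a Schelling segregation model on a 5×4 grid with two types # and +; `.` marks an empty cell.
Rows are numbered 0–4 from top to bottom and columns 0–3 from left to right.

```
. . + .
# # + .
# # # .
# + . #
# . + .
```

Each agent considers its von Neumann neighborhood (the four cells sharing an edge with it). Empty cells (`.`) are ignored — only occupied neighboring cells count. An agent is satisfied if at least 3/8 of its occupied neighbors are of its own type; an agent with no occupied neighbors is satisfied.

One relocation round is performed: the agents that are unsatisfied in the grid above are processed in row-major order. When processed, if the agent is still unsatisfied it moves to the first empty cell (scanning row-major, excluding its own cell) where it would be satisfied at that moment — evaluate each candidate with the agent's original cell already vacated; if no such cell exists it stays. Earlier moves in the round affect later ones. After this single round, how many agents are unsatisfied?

Initially unsatisfied (in order): (1,2), (3,1).
  (1,2) → (0,1).
  (3,1) → (0,0).
Resulting grid:
+ + + .
# # . .
# # # .
# . . #
# . + .
All satisfied now.

0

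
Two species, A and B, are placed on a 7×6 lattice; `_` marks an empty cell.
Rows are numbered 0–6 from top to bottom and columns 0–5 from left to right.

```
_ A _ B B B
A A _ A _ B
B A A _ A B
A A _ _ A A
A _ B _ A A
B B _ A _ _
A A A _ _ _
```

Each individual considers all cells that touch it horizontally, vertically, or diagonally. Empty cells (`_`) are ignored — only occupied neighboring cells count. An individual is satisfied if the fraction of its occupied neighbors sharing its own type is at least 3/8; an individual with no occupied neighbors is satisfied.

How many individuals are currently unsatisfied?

(0,1)A 2/2 satisfied
(0,3)B 1/2 satisfied
(0,4)B 3/4 satisfied
(0,5)B 2/2 satisfied
(1,0)A 3/4 satisfied
(1,1)A 4/5 satisfied
(1,3)A 2/4 satisfied
(1,5)B 3/4 satisfied
(2,0)B 0/5 not
(2,1)A 5/6 satisfied
(2,2)A 4/4 satisfied
(2,4)A 3/5 satisfied
(2,5)B 1/4 not
(3,0)A 3/4 satisfied
(3,1)A 4/6 satisfied
(3,4)A 4/5 satisfied
(3,5)A 4/5 satisfied
(4,0)A 2/4 satisfied
(4,2)B 1/3 not
(4,4)A 4/4 satisfied
(4,5)A 3/3 satisfied
(5,0)B 1/4 not
(5,1)B 2/6 not
(5,3)A 2/3 satisfied
(6,0)A 1/3 not
(6,1)A 2/4 satisfied
(6,2)A 2/3 satisfied
Unsatisfied: (2,0), (2,5), (4,2), (5,0), (5,1), (6,0) — 6 in total.

6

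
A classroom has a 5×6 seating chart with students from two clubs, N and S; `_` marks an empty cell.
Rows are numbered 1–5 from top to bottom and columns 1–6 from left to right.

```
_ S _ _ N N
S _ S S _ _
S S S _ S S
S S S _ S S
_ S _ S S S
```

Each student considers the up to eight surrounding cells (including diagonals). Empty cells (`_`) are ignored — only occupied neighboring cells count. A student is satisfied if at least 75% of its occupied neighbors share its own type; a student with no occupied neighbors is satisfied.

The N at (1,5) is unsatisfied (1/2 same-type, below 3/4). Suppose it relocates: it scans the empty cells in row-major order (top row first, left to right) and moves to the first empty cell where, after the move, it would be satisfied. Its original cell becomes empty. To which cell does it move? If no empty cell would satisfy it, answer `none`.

Vacating (1,5). Empty cells in order:
  (1,1): 0/2 same-type → still unsatisfied.
  (1,3): 0/3 same-type → still unsatisfied.
  (1,4): 0/2 same-type → still unsatisfied.
  (2,2): 0/6 same-type → still unsatisfied.
  (2,5): 1/4 same-type → still unsatisfied.
  (2,6): 1/3 same-type → still unsatisfied.
  (3,4): 0/6 same-type → still unsatisfied.
  (4,4): 0/6 same-type → still unsatisfied.
  (5,1): 0/3 same-type → still unsatisfied.
  (5,3): 0/4 same-type → still unsatisfied.

none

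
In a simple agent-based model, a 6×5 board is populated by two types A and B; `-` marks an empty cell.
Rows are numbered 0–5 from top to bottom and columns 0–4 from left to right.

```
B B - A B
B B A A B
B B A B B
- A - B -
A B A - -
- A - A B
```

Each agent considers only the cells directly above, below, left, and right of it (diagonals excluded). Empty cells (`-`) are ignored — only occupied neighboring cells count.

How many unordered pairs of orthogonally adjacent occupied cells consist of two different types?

Scan each occupied cell's neighbors to the right and below so each pair is counted once.
From row 0: 1 unlike of 6 pairs (running 1/6).
From row 1: 3 unlike of 9 pairs (running 4/15).
From row 2: 3 unlike of 6 pairs (running 7/21).
From row 3: 1 unlike of 1 pairs (running 8/22).
From row 4: 3 unlike of 3 pairs (running 11/25).
From row 5: 1 unlike of 1 pairs (running 12/26).
Total adjacent occupied pairs: 26; unlike-type pairs: 12.

12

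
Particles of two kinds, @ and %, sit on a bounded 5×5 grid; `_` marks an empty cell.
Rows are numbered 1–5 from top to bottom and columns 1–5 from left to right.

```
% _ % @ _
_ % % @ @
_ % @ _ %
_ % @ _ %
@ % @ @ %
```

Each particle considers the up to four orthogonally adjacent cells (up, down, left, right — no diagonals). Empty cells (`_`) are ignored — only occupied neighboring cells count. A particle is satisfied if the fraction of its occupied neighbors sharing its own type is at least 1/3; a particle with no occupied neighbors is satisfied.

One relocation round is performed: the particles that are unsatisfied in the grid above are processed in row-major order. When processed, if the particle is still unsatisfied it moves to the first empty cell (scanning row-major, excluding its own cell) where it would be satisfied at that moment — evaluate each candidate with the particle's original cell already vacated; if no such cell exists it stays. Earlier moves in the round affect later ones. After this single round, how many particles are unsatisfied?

Initially unsatisfied (in order): (5,1).
  (5,1) → (1,5).
Resulting grid:
% _ % @ @
_ % % @ @
_ % @ _ %
_ % @ _ %
_ % @ @ %
All satisfied now.

0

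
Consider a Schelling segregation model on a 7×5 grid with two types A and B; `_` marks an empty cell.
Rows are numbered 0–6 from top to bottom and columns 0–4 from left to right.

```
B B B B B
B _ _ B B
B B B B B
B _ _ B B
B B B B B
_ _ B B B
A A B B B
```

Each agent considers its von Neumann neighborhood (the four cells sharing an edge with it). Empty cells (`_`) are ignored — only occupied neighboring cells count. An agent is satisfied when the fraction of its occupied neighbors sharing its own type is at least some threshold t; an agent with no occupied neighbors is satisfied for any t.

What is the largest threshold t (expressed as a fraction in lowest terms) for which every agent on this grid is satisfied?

1/2

Row 0: (0,0)B 2/2 · (0,1)B 2/2 · (0,2)B 2/2 · (0,3)B 3/3 · (0,4)B 2/2
Row 1: (1,0)B 2/2 · (1,3)B 3/3 · (1,4)B 3/3
Row 2: (2,0)B 3/3 · (2,1)B 2/2 · (2,2)B 2/2 · (2,3)B 4/4 · (2,4)B 3/3
Row 3: (3,0)B 2/2 · (3,3)B 3/3 · (3,4)B 3/3
Row 4: (4,0)B 2/2 · (4,1)B 2/2 · (4,2)B 3/3 · (4,3)B 4/4 · (4,4)B 3/3
Row 5: (5,2)B 3/3 · (5,3)B 4/4 · (5,4)B 3/3
Row 6: (6,0)A 1/1 · (6,1)A 1/2 · (6,2)B 2/3 · (6,3)B 3/3 · (6,4)B 2/2
The smallest same-type fraction is 1/2 at (6,1), which reduces to 1/2. Any threshold above that leaves this agent unsatisfied.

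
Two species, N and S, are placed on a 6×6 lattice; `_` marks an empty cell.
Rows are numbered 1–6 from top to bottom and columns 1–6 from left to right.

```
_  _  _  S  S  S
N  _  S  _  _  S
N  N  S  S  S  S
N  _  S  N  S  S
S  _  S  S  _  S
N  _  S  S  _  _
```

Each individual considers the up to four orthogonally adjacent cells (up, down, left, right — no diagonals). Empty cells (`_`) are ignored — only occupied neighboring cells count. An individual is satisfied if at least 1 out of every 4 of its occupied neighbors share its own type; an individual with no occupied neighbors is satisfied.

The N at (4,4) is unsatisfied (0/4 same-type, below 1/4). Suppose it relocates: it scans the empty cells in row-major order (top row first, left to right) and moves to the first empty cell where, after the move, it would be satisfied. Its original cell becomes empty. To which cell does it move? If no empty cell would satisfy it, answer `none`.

Vacating (4,4). Empty cells in order:
  (1,1): 1/1 same-type → satisfied — stop here.

(1,1)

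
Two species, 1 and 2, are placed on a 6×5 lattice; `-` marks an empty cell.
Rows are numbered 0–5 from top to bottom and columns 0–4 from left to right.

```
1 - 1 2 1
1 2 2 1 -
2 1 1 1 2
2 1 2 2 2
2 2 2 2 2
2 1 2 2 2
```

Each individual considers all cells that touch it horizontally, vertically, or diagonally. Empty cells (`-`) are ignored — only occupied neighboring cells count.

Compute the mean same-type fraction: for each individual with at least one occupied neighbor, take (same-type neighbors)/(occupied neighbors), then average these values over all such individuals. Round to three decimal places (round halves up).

0.560

(0,0)1 1/2
(0,2)1 1/4
(0,3)2 1/4
(0,4)1 1/2
(1,0)1 2/4
(1,1)2 2/7
(1,2)2 2/7
(1,3)1 4/7
(2,0)2 2/5
(2,1)1 3/8
(2,2)1 4/8
(2,3)1 2/7
(2,4)2 2/4
(3,0)2 3/5
(3,1)1 2/8
(3,2)2 4/8
(3,3)2 6/8
(3,4)2 4/5
(4,0)2 3/5
(4,1)2 6/8
(4,2)2 6/8
(4,3)2 8/8
(4,4)2 5/5
(5,0)2 2/3
(5,1)1 0/5
(5,2)2 4/5
(5,3)2 5/5
(5,4)2 3/3
Sum over 28 individuals: 1/2 + 1/4 + 1/4 + 1/2 + 2/4 + 2/7 + 2/7 + 4/7 + 2/5 + 3/8 + 4/8 + 2/7 + 2/4 + 3/5 + 2/8 + 4/8 + 6/8 + 4/5 + 3/5 + 6/8 + 6/8 + 8/8 + 5/5 + 2/3 + 0/5 + 4/5 + 5/5 + 3/3 = 13163/840; mean = 13163/840 ÷ 28 = 13163/23520 = 0.559651… → 0.560.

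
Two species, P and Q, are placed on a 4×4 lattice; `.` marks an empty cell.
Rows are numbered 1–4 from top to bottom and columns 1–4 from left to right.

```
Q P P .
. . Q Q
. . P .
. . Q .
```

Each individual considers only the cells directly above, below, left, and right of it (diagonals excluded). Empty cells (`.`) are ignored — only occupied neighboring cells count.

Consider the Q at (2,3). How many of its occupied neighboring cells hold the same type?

Occupied neighbors of (2,3): (1,3)=P, (3,3)=P, (2,4)=Q.
Same type (Q): 1 of 3.

1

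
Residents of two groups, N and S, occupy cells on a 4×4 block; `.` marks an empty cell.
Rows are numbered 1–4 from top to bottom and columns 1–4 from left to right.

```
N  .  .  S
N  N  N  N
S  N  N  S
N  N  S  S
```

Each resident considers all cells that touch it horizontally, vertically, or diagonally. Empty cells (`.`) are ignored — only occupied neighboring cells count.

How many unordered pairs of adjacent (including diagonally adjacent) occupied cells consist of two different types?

14

Scan each occupied cell's neighbors to the right and below (and the two forward diagonals) so each pair is counted once.
Row 1: N(1,1)–N(2,1)= N(1,1)–N(2,2)= S(1,4)–N(2,4)≠ S(1,4)–N(2,3)≠  → 2/4 unlike.
Row 2: N(2,1)–N(2,2)= N(2,1)–S(3,1)≠ N(2,1)–N(3,2)= N(2,2)–N(2,3)= N(2,2)–N(3,2)= N(2,2)–N(3,3)= N(2,2)–S(3,1)≠ N(2,3)–N(2,4)= N(2,3)–N(3,3)= N(2,3)–S(3,4)≠ N(2,3)–N(3,2)= N(2,4)–S(3,4)≠ N(2,4)–N(3,3)=  → 4/13 unlike.
Row 3: S(3,1)–N(3,2)≠ S(3,1)–N(4,1)≠ S(3,1)–N(4,2)≠ N(3,2)–N(3,3)= N(3,2)–N(4,2)= N(3,2)–S(4,3)≠ N(3,2)–N(4,1)= N(3,3)–S(3,4)≠ N(3,3)–S(4,3)≠ N(3,3)–S(4,4)≠ N(3,3)–N(4,2)= S(3,4)–S(4,4)= S(3,4)–S(4,3)=  → 7/13 unlike.
Row 4: N(4,1)–N(4,2)= N(4,2)–S(4,3)≠ S(4,3)–S(4,4)=  → 1/3 unlike.
Total adjacent occupied pairs: 33; unlike-type pairs: 14.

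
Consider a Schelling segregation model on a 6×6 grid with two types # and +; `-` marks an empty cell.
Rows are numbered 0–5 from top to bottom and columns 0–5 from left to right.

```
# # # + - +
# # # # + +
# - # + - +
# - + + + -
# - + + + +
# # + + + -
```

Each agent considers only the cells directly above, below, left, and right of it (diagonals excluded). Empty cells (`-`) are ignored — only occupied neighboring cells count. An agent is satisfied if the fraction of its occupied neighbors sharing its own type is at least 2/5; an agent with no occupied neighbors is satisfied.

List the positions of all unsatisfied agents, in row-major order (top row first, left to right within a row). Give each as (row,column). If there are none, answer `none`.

(0,3), (1,3), (2,2), (2,3)

(0,0)# 2/2 ok
(0,1)# 3/3 ok
(0,2)# 2/3 ok
(0,3)+ 0/2 unhappy
(0,5)+ 1/1 ok
(1,0)# 3/3 ok
(1,1)# 3/3 ok
(1,2)# 4/4 ok
(1,3)# 1/4 unhappy
(1,4)+ 1/2 ok
(1,5)+ 3/3 ok
(2,0)# 2/2 ok
(2,2)# 1/3 unhappy
(2,3)+ 1/3 unhappy
(2,5)+ 1/1 ok
(3,0)# 2/2 ok
(3,2)+ 2/3 ok
(3,3)+ 4/4 ok
(3,4)+ 2/2 ok
(4,0)# 2/2 ok
(4,2)+ 3/3 ok
(4,3)+ 4/4 ok
(4,4)+ 4/4 ok
(4,5)+ 1/1 ok
(5,0)# 2/2 ok
(5,1)# 1/2 ok
(5,2)+ 2/3 ok
(5,3)+ 3/3 ok
(5,4)+ 2/2 ok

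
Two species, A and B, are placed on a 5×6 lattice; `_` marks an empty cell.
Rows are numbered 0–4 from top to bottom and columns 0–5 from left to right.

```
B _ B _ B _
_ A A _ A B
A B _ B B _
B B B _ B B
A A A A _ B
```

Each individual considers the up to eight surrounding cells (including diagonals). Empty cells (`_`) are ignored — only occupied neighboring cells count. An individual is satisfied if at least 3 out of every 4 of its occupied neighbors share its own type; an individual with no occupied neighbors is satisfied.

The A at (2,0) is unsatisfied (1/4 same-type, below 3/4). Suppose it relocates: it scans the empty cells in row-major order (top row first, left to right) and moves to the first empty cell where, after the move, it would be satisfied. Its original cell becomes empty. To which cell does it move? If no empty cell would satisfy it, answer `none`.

Vacating (2,0). Empty cells in order:
  (0,1): 2/4 same-type → still unsatisfied.
  (0,3): 2/4 same-type → still unsatisfied.
  (0,5): 1/3 same-type → still unsatisfied.
  (1,0): 1/3 same-type → still unsatisfied.
  (1,3): 2/6 same-type → still unsatisfied.
  (2,2): 2/6 same-type → still unsatisfied.
  (2,5): 1/5 same-type → still unsatisfied.
  (3,3): 2/6 same-type → still unsatisfied.
  (4,4): 1/4 same-type → still unsatisfied.

none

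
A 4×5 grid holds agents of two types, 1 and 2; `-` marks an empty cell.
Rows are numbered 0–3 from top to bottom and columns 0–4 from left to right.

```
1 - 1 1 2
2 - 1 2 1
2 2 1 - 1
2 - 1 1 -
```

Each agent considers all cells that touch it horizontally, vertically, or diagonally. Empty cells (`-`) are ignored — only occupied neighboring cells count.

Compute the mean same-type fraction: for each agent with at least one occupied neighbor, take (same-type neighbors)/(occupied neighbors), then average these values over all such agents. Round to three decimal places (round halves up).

Row 0: (0,0)1 0/1 · (0,2)1 2/3 · (0,3)1 3/5 · (0,4)2 1/3
Row 1: (1,0)2 2/3 · (1,2)1 3/5 · (1,3)2 1/7 · (1,4)1 2/4
Row 2: (2,0)2 3/3 · (2,1)2 3/6 · (2,2)1 3/5 · (2,4)1 2/3
Row 3: (3,0)2 2/2 · (3,2)1 2/3 · (3,3)1 3/3
Sum over 15 agents: 0/1 + 2/3 + 3/5 + 1/3 + 2/3 + 3/5 + 1/7 + 2/4 + 3/3 + 3/6 + 3/5 + 2/3 + 2/2 + 2/3 + 3/3 = 313/35; mean = 313/35 ÷ 15 = 313/525 = 0.596190… → 0.596.

0.596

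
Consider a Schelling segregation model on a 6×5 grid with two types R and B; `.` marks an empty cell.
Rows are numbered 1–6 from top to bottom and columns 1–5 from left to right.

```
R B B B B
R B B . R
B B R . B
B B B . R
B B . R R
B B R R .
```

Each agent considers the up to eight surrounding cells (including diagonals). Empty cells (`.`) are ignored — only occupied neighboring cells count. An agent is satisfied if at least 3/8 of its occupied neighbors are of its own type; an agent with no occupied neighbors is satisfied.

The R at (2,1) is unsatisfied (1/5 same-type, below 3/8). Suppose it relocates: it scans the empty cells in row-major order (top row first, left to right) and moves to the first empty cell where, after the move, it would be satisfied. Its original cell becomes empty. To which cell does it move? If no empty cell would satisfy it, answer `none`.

Vacating (2,1). Empty cells in order:
  (2,4): 2/7 same-type → still unsatisfied.
  (3,4): 3/6 same-type → satisfied — stop here.

(3,4)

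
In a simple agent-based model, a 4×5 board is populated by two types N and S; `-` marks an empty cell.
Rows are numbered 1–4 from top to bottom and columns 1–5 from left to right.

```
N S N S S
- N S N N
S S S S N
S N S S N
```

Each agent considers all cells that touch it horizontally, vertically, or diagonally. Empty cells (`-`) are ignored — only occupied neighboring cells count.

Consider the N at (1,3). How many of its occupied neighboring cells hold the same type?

Occupied neighbors of (1,3): (1,2)=S, (1,4)=S, (2,2)=N, (2,3)=S, (2,4)=N.
Same type (N): 2 of 5.

2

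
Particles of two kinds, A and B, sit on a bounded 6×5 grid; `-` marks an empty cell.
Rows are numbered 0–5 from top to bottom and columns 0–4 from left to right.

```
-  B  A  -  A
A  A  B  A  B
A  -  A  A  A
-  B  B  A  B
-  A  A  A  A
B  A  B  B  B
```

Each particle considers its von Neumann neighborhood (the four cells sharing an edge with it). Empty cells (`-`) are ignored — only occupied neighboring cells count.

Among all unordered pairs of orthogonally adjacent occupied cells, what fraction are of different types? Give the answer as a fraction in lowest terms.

Scan each occupied cell's neighbors to the right and below so each pair is counted once.
Row 0: B(0,1)–A(0,2)≠ B(0,1)–A(1,1)≠ A(0,2)–B(1,2)≠ A(0,4)–B(1,4)≠  → 4/4 unlike.
Row 1: A(1,0)–A(1,1)= A(1,0)–A(2,0)= A(1,1)–B(1,2)≠ B(1,2)–A(1,3)≠ B(1,2)–A(2,2)≠ A(1,3)–B(1,4)≠ A(1,3)–A(2,3)= B(1,4)–A(2,4)≠  → 5/8 unlike.
Row 2: A(2,2)–A(2,3)= A(2,2)–B(3,2)≠ A(2,3)–A(2,4)= A(2,3)–A(3,3)= A(2,4)–B(3,4)≠  → 2/5 unlike.
Row 3: B(3,1)–B(3,2)= B(3,1)–A(4,1)≠ B(3,2)–A(3,3)≠ B(3,2)–A(4,2)≠ A(3,3)–B(3,4)≠ A(3,3)–A(4,3)= B(3,4)–A(4,4)≠  → 5/7 unlike.
Row 4: A(4,1)–A(4,2)= A(4,1)–A(5,1)= A(4,2)–A(4,3)= A(4,2)–B(5,2)≠ A(4,3)–A(4,4)= A(4,3)–B(5,3)≠ A(4,4)–B(5,4)≠  → 3/7 unlike.
Row 5: B(5,0)–A(5,1)≠ A(5,1)–B(5,2)≠ B(5,2)–B(5,3)= B(5,3)–B(5,4)=  → 2/4 unlike.
Total adjacent occupied pairs: 35; unlike-type pairs: 21.
21/35 reduces to 3/5.

3/5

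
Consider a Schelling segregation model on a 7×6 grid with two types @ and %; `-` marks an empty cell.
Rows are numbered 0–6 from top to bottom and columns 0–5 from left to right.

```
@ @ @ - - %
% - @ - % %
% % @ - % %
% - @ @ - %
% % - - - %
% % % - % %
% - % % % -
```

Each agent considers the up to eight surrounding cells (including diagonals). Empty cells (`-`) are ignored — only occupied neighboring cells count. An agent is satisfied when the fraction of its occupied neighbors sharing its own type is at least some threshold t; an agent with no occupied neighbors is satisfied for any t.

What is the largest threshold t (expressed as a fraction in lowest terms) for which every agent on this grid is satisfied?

1/2

(0,0)@ 1/2
(0,1)@ 3/4
(0,2)@ 2/2
(0,5)% 2/2
(1,0)% 2/4
(1,2)@ 3/4
(1,4)% 4/4
(1,5)% 4/4
(2,0)% 3/3
(2,1)% 3/6
(2,2)@ 3/4
(2,4)% 4/5
(2,5)% 4/4
(3,0)% 4/4
(3,2)@ 2/4
(3,3)@ 2/3
(3,5)% 3/3
(4,0)% 4/4
(4,1)% 5/6
(4,5)% 3/3
(5,0)% 4/4
(5,1)% 6/6
(5,2)% 4/4
(5,4)% 4/4
(5,5)% 3/3
(6,0)% 2/2
(6,2)% 3/3
(6,3)% 4/4
(6,4)% 3/3
The smallest same-type fraction is 1/2 at (0,0), which reduces to 1/2. Any threshold above that leaves this agent unsatisfied.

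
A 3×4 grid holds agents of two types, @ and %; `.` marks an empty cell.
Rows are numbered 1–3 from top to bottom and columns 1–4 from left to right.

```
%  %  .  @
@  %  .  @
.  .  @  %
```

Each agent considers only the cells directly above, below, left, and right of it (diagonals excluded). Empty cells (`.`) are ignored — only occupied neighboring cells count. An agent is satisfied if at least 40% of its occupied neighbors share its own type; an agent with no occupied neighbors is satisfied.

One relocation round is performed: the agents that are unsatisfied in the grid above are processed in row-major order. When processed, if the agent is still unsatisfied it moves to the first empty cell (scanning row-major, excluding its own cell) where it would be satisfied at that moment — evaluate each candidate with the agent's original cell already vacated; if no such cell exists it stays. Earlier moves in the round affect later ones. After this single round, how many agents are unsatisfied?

Initially unsatisfied (in order): (2,1), (3,3), (3,4).
  (2,1) → (1,3).
  (3,3) → (2,3).
  (3,4) → (2,1).
Resulting grid:
% % @ @
% % @ @
. . . .
All satisfied now.

0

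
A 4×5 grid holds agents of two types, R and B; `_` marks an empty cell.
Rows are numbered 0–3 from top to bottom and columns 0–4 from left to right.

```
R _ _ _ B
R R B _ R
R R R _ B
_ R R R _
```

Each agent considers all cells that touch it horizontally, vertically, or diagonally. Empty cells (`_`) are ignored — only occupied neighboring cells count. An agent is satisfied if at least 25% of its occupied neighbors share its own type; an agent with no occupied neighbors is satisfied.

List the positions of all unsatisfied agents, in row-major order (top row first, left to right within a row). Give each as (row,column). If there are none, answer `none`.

Row 0: (0,0)R 2/2 ✓ · (0,4)B 0/1 ✗
Row 1: (1,0)R 4/4 ✓ · (1,1)R 5/6 ✓ · (1,2)B 0/3 ✗ · (1,4)R 0/2 ✗
Row 2: (2,0)R 4/4 ✓ · (2,1)R 6/7 ✓ · (2,2)R 5/6 ✓ · (2,4)B 0/2 ✗
Row 3: (3,1)R 4/4 ✓ · (3,2)R 4/4 ✓ · (3,3)R 2/3 ✓

(0,4), (1,2), (1,4), (2,4)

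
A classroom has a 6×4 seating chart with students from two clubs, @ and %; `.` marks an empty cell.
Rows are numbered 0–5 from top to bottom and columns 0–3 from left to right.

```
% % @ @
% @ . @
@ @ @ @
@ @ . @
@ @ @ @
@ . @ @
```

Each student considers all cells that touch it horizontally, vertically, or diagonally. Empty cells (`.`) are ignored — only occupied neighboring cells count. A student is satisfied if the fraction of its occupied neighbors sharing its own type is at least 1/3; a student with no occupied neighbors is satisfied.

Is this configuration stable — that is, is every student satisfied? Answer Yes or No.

(0,0)% 2/3 ✓
(0,1)% 2/4 ✓
(0,2)@ 3/4 ✓
(0,3)@ 2/2 ✓
(1,0)% 2/5 ✓
(1,1)@ 4/7 ✓
(1,3)@ 4/4 ✓
(2,0)@ 4/5 ✓
(2,1)@ 5/6 ✓
(2,2)@ 6/6 ✓
(2,3)@ 3/3 ✓
(3,0)@ 5/5 ✓
(3,1)@ 7/7 ✓
(3,3)@ 4/4 ✓
(4,0)@ 4/4 ✓
(4,1)@ 6/6 ✓
(4,2)@ 6/6 ✓
(4,3)@ 4/4 ✓
(5,0)@ 2/2 ✓
(5,2)@ 4/4 ✓
(5,3)@ 3/3 ✓
All meet the threshold, so the configuration is stable.

Yes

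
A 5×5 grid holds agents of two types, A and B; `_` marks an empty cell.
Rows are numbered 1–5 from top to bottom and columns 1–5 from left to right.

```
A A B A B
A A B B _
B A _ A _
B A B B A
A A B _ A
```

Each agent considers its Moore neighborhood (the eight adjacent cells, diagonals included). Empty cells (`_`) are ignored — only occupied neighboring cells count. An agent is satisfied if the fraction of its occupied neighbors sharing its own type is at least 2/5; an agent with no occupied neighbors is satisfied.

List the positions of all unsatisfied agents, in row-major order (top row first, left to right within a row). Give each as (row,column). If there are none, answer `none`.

(1,1)A 3/3 ok
(1,2)A 3/5 ok
(1,3)B 2/5 ok
(1,4)A 0/4 unhappy
(1,5)B 1/2 ok
(2,1)A 4/5 ok
(2,2)A 4/7 ok
(2,3)B 2/7 unhappy
(2,4)B 3/5 ok
(3,1)B 1/5 unhappy
(3,2)A 3/7 ok
(3,4)A 1/5 unhappy
(4,1)B 1/5 unhappy
(4,2)A 3/7 ok
(4,3)B 2/6 unhappy
(4,4)B 2/5 ok
(4,5)A 2/3 ok
(5,1)A 2/3 ok
(5,2)A 2/5 ok
(5,3)B 2/4 ok
(5,5)A 1/2 ok

(1,4), (2,3), (3,1), (3,4), (4,1), (4,3)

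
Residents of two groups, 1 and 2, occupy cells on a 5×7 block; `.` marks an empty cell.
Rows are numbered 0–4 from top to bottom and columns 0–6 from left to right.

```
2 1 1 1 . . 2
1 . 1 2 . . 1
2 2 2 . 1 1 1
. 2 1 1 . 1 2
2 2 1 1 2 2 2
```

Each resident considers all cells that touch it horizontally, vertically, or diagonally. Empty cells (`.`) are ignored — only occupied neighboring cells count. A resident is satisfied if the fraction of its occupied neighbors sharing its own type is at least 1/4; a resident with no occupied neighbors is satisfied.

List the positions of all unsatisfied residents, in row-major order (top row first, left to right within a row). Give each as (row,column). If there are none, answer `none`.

(0,0), (0,6), (1,3)

(0,0)2 0/2 unhappy
(0,1)1 3/4 ok
(0,2)1 3/4 ok
(0,3)1 2/3 ok
(0,6)2 0/1 unhappy
(1,0)1 1/4 ok
(1,2)1 3/6 ok
(1,3)2 1/5 unhappy
(1,6)1 2/3 ok
(2,0)2 2/3 ok
(2,1)2 3/6 ok
(2,2)2 3/6 ok
(2,4)1 3/4 ok
(2,5)1 4/5 ok
(2,6)1 3/4 ok
(3,1)2 5/7 ok
(3,2)1 3/7 ok
(3,3)1 4/6 ok
(3,5)1 3/7 ok
(3,6)2 2/5 ok
(4,0)2 2/2 ok
(4,1)2 2/4 ok
(4,2)1 3/5 ok
(4,3)1 3/4 ok
(4,4)2 1/4 ok
(4,5)2 3/4 ok
(4,6)2 2/3 ok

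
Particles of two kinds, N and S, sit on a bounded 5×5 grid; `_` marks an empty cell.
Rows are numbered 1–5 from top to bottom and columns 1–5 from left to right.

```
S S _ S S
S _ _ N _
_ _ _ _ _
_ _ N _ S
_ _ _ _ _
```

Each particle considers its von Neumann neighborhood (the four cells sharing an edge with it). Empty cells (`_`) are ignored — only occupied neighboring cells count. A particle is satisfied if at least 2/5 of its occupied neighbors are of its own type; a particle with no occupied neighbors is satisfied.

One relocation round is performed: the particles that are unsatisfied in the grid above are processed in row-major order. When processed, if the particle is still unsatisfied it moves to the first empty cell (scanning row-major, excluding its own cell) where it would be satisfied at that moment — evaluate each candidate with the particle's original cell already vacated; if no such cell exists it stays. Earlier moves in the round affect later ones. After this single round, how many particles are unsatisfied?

0

Initially unsatisfied (in order): (2,4).
  (2,4) → (2,3).
Resulting grid:
S S _ S S
S _ N _ _
_ _ _ _ _
_ _ N _ S
_ _ _ _ _
All satisfied now.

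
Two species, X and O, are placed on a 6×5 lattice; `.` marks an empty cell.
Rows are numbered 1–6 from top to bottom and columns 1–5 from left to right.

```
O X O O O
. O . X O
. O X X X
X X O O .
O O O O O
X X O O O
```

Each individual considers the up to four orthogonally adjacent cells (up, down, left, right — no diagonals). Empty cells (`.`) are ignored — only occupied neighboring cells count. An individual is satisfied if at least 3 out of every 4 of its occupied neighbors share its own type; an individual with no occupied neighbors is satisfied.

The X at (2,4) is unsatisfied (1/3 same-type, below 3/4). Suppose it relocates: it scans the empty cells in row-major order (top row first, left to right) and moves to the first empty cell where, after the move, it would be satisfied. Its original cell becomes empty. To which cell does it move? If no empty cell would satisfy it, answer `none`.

Vacating (2,4). Empty cells in order:
  (2,1): 0/2 same-type → still unsatisfied.
  (2,3): 1/3 same-type → still unsatisfied.
  (3,1): 1/2 same-type → still unsatisfied.
  (4,5): 1/3 same-type → still unsatisfied.

none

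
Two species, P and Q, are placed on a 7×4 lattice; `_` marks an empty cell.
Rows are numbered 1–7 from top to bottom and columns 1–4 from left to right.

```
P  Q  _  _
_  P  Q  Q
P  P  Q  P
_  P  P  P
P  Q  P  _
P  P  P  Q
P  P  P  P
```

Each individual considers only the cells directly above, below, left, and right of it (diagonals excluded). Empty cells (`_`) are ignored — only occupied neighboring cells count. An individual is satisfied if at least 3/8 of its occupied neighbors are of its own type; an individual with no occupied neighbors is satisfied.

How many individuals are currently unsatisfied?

Row 1: (1,1)P 0/1 not · (1,2)Q 0/2 not
Row 2: (2,2)P 1/3 not · (2,3)Q 2/3 satisfied · (2,4)Q 1/2 satisfied
Row 3: (3,1)P 1/1 satisfied · (3,2)P 3/4 satisfied · (3,3)Q 1/4 not · (3,4)P 1/3 not
Row 4: (4,2)P 2/3 satisfied · (4,3)P 3/4 satisfied · (4,4)P 2/2 satisfied
Row 5: (5,1)P 1/2 satisfied · (5,2)Q 0/4 not · (5,3)P 2/3 satisfied
Row 6: (6,1)P 3/3 satisfied · (6,2)P 3/4 satisfied · (6,3)P 3/4 satisfied · (6,4)Q 0/2 not
Row 7: (7,1)P 2/2 satisfied · (7,2)P 3/3 satisfied · (7,3)P 3/3 satisfied · (7,4)P 1/2 satisfied
Unsatisfied: (1,1), (1,2), (2,2), (3,3), (3,4), (5,2), (6,4) — 7 in total.

7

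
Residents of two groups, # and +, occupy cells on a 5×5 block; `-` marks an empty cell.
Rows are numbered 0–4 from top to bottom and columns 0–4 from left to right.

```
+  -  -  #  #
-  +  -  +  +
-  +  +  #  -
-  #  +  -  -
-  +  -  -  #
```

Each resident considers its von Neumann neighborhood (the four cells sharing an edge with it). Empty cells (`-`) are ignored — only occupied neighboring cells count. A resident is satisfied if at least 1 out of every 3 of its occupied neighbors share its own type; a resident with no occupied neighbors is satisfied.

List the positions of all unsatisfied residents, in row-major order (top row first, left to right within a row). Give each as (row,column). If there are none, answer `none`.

Row 0: (0,0)+ 0/0 ok · (0,3)# 1/2 ok · (0,4)# 1/2 ok
Row 1: (1,1)+ 1/1 ok · (1,3)+ 1/3 ok · (1,4)+ 1/2 ok
Row 2: (2,1)+ 2/3 ok · (2,2)+ 2/3 ok · (2,3)# 0/2 unhappy
Row 3: (3,1)# 0/3 unhappy · (3,2)+ 1/2 ok
Row 4: (4,1)+ 0/1 unhappy · (4,4)# 0/0 ok

(2,3), (3,1), (4,1)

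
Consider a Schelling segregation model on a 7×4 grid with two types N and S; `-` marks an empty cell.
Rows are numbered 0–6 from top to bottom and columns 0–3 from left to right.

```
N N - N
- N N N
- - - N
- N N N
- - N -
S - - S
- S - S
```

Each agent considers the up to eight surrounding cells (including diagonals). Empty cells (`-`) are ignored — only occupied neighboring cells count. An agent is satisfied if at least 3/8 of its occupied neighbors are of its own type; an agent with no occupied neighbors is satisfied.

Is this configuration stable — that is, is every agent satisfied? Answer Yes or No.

Row 0: (0,0)N 2/2 ok · (0,1)N 3/3 ok · (0,3)N 2/2 ok
Row 1: (1,1)N 3/3 ok · (1,2)N 5/5 ok · (1,3)N 3/3 ok
Row 2: (2,3)N 4/4 ok
Row 3: (3,1)N 2/2 ok · (3,2)N 4/4 ok · (3,3)N 3/3 ok
Row 4: (4,2)N 3/4 ok
Row 5: (5,0)S 1/1 ok · (5,3)S 1/2 ok
Row 6: (6,1)S 1/1 ok · (6,3)S 1/1 ok
All meet the threshold, so the configuration is stable.

Yes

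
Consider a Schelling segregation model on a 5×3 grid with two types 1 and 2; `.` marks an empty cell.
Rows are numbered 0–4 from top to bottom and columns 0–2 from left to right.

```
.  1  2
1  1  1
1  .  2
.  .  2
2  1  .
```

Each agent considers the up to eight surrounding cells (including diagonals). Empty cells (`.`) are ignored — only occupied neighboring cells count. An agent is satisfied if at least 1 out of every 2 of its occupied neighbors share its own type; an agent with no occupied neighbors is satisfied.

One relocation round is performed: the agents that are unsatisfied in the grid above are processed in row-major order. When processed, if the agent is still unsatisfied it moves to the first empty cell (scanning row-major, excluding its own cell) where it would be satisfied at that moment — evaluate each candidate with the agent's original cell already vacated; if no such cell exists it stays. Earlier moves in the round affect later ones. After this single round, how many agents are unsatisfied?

Initially unsatisfied (in order): (0,2), (2,2), (4,0), (4,1).
  (0,2) → (3,1).
  (2,2): now satisfied by earlier moves; stays.
  (4,0): now satisfied by earlier moves; stays.
  (4,1) → (0,0).
Resulting grid:
1 1 .
1 1 1
1 . 2
. 2 2
2 . .
All satisfied now.

0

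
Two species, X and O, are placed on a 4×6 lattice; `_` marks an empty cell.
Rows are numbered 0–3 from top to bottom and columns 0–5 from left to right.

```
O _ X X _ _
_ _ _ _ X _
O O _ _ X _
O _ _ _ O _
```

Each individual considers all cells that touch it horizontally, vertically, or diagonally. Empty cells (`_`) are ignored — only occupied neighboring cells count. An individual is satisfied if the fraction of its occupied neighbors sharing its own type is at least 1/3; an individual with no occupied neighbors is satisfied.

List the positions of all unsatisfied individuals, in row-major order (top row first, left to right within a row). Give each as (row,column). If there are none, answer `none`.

(0,0)O 0/0 ok
(0,2)X 1/1 ok
(0,3)X 2/2 ok
(1,4)X 2/2 ok
(2,0)O 2/2 ok
(2,1)O 2/2 ok
(2,4)X 1/2 ok
(3,0)O 2/2 ok
(3,4)O 0/1 unhappy

(3,4)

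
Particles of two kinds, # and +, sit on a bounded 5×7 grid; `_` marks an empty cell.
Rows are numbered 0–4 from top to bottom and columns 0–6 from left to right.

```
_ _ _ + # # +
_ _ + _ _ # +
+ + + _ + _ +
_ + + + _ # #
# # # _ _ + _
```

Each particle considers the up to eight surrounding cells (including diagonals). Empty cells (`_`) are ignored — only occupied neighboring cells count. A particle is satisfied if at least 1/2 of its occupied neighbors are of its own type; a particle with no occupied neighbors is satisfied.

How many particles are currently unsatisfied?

8

Row 0: (0,3)+ 1/2 satisfied · (0,4)# 2/3 satisfied · (0,5)# 2/4 satisfied · (0,6)+ 1/3 not
Row 1: (1,2)+ 3/3 satisfied · (1,5)# 2/6 not · (1,6)+ 2/4 satisfied
Row 2: (2,0)+ 2/2 satisfied · (2,1)+ 5/5 satisfied · (2,2)+ 5/5 satisfied · (2,4)+ 1/3 not · (2,6)+ 1/4 not
Row 3: (3,1)+ 4/7 satisfied · (3,2)+ 4/6 satisfied · (3,3)+ 3/4 satisfied · (3,5)# 1/4 not · (3,6)# 1/3 not
Row 4: (4,0)# 1/2 satisfied · (4,1)# 2/4 satisfied · (4,2)# 1/4 not · (4,5)+ 0/2 not
Unsatisfied: (0,6), (1,5), (2,4), (2,6), (3,5), (3,6), (4,2), (4,5) — 8 in total.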